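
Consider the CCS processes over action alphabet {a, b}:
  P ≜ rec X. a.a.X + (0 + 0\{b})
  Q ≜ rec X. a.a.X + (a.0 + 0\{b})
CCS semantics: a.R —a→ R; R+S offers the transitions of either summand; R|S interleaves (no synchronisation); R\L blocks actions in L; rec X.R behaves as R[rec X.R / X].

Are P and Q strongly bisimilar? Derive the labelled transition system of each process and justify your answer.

not bisimilar

Reachable graph of P (2 states):
  p0 = rec X. a.a.X + (0 + 0\{b}) → -a-> p1
  p1 = a.(rec X. a.a.X + (0 + 0\{b})) → -a-> p0
Reachable graph of Q (3 states):
  q0 = rec X. a.a.X + (a.0 + 0\{b}) → -a-> q1, -a-> q2
  q1 = 0 → (no moves)
  q2 = a.(rec X. a.a.X + (a.0 + 0\{b})) → -a-> q0
Partition-refinement fixed point:
  B0 = {p0, p1}
  B1 = {q0}
  B2 = {q1}
  B3 = {q2}
p0 ∈ B0, q0 ∈ B1 → different blocks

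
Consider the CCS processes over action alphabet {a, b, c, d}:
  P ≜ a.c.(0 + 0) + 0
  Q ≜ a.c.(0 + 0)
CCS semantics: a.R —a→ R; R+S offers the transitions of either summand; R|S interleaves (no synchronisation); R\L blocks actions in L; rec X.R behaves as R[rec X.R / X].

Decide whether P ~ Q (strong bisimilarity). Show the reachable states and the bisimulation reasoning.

P ~ Q

LTS(P): 3 reachable states
  s0 = a.c.(0 + 0) + 0 ⊢ —a→ s1
  s1 = c.(0 + 0) ⊢ —c→ s2
  s2 = 0 + 0 ⊢ (no moves)
LTS(Q): 3 reachable states
  t0 = a.c.(0 + 0) ⊢ —a→ t1
  t1 = c.(0 + 0) ⊢ —c→ t2
  t2 = 0 + 0 ⊢ (no moves)
Partition-refinement fixed point:
  B0 = {s0, t0}
  B1 = {s1, t1}
  B2 = {s2, t2}
s0 ∈ B0, t0 ∈ B0 → same block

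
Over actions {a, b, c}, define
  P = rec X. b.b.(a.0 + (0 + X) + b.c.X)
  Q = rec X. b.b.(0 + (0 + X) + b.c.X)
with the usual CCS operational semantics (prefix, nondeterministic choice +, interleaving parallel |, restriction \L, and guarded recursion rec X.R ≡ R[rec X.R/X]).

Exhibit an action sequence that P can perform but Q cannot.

bba

Reachable graph of P (5 states):
  p0 = rec X. b.b.(a.0 + (0 + X) + b.c.X) | -b-> p1
  p1 = b.(a.0 + (0 + (rec X. b.b.(a.0 + (0 + X) + b.c.X))) + b.c.(rec X. b.b.(a.0 + (0 + X) + b.c.X))) | -b-> p2
  p2 = a.0 + (0 + (rec X. b.b.(a.0 + (0 + X) + b.c.X))) + b.c.(rec X. b.b.(a.0 + (0 + X) + b.c.X)) | -a-> p3, -b-> p1, -b-> p4
  p3 = 0 | ∅
  p4 = c.(rec X. b.b.(a.0 + (0 + X) + b.c.X)) | -c-> p0
Reachable graph of Q (4 states):
  q0 = rec X. b.b.(0 + (0 + X) + b.c.X) | -b-> q1
  q1 = b.(0 + (0 + (rec X. b.b.(0 + (0 + X) + b.c.X))) + b.c.(rec X. b.b.(0 + (0 + X) + b.c.X))) | -b-> q2
  q2 = 0 + (0 + (rec X. b.b.(0 + (0 + X) + b.c.X))) + b.c.(rec X. b.b.(0 + (0 + X) + b.c.X)) | -b-> q1, -b-> q3
  q3 = c.(rec X. b.b.(0 + (0 + X) + b.c.X)) | -c-> q0
Executing bba from P (initial set {p0}):
  [1] b ⇒ {p1}
  [2] b ⇒ {p2}
  [3] a ⇒ {p3}
  — P admits the full trace.
Executing bba from Q (initial set {q0}):
  [1] b ⇒ {q1}
  [2] b ⇒ {q2}
  [3] a ⇒ no successor for Q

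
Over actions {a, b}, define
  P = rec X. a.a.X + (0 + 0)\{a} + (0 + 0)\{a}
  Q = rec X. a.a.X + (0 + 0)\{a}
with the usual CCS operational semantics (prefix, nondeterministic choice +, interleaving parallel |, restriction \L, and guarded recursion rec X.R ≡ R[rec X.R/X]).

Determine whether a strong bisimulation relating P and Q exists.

P's transition system — 2 states:
  m0 = rec X. a.a.X + (0 + 0)\{a} + (0 + 0)\{a} ⊢ ··a··> m1
  m1 = a.(rec X. a.a.X + (0 + 0)\{a} + (0 + 0)\{a}) ⊢ ··a··> m0
Q's transition system — 2 states:
  n0 = rec X. a.a.X + (0 + 0)\{a} ⊢ ··a··> n1
  n1 = a.(rec X. a.a.X + (0 + 0)\{a}) ⊢ ··a··> n0
Partition-refinement fixed point:
  B0 = {m0, m1, n0, n1}
m0 ∈ B0, n0 ∈ B0 → same block

YES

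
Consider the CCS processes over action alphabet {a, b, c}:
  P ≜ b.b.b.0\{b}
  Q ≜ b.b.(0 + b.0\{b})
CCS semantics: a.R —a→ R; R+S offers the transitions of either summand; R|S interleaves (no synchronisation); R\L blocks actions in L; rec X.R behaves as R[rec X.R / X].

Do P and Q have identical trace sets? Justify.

traces(P) = traces(Q)

P's transition system — 4 states:
  s0 = b.b.b.0\{b} has moves —b→ s1
  s1 = b.b.0\{b} has moves —b→ s2
  s2 = b.0\{b} has moves —b→ s3
  s3 = 0\{b} has moves stopped
Q's transition system — 4 states:
  t0 = b.b.(0 + b.0\{b}) has moves —b→ t1
  t1 = b.(0 + b.0\{b}) has moves —b→ t2
  t2 = 0 + b.0\{b} has moves —b→ t3
  t3 = 0\{b} has moves stopped
Bisimilarity quotient blocks:
  B0 = {s0, t0}
  B1 = {s1, t1}
  B2 = {s2, t2}
  B3 = {s3, t3}
s0 ∈ B0, t0 ∈ B0 → same block
Bisimilar ⇒ trace-equivalent.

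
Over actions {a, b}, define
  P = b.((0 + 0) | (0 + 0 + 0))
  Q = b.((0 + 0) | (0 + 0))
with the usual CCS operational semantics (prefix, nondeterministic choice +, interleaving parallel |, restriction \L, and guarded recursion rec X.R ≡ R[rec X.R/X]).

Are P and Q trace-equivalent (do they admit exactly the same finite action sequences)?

traces(P) = traces(Q)

LTS(P): 2 reachable states
  s0 = b.((0 + 0) | (0 + 0 + 0)) → -b-> s1
  s1 = (0 + 0) | (0 + 0 + 0) → ∅
LTS(Q): 2 reachable states
  t0 = b.((0 + 0) | (0 + 0)) → -b-> t1
  t1 = (0 + 0) | (0 + 0) → ∅
Bisimilarity quotient blocks:
  B0 = {s0, t0}
  B1 = {s1, t1}
s0 ∈ B0, t0 ∈ B0 → same block
Bisimilar ⇒ trace-equivalent.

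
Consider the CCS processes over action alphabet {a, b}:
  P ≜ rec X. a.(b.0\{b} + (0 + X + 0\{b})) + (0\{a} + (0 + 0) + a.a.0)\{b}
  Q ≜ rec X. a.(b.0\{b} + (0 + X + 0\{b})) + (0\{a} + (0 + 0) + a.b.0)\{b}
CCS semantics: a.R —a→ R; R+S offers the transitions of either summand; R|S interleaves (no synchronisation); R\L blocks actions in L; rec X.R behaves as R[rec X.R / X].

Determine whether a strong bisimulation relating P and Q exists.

Reachable graph of P (4 states):
  p0 = rec X. a.(b.0\{b} + (0 + X + 0\{b})) + (0\{a} + (0 + 0) + a.a.0)\{b} :: —a→ p1, —a→ p2
  p1 = (a.0)\{b} :: —a→ p3
  p2 = b.0\{b} + (0 + (rec X. a.(b.0\{b} + (0 + X + 0\{b})) + (0\{a} + (0 + 0) + a.a.0)\{b}) + 0\{b}) :: —a→ p1, —a→ p2, —b→ p3
  p3 = 0\{b} :: stopped
Reachable graph of Q (4 states):
  q0 = rec X. a.(b.0\{b} + (0 + X + 0\{b})) + (0\{a} + (0 + 0) + a.b.0)\{b} :: —a→ q1, —a→ q2
  q1 = (b.0)\{b} :: stopped
  q2 = b.0\{b} + (0 + (rec X. a.(b.0\{b} + (0 + X + 0\{b})) + (0\{a} + (0 + 0) + a.b.0)\{b}) + 0\{b}) :: —a→ q1, —a→ q2, —b→ q3
  q3 = 0\{b} :: stopped
Bisimilarity quotient blocks:
  B0 = {p0}
  B1 = {p1}
  B2 = {p3, q1, q3}
  B3 = {p2}
  B4 = {q0}
  B5 = {q2}
p0 ∈ B0, q0 ∈ B4 → different blocks

P ≁ Q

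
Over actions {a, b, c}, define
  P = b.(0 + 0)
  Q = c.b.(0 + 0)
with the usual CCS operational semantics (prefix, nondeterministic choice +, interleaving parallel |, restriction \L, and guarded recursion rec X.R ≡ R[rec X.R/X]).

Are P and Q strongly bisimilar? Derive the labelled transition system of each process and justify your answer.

LTS(P): 2 reachable states
  p0 = b.(0 + 0) | --b--▸ p1
  p1 = 0 + 0 | stopped
LTS(Q): 3 reachable states
  q0 = c.b.(0 + 0) | --c--▸ q1
  q1 = b.(0 + 0) | --b--▸ q2
  q2 = 0 + 0 | stopped
Coarsest stable partition (strong bisimilarity classes):
  B0 = {p0, q1}
  B1 = {p1, q2}
  B2 = {q0}
p0 ∈ B0, q0 ∈ B2 → different blocks

NO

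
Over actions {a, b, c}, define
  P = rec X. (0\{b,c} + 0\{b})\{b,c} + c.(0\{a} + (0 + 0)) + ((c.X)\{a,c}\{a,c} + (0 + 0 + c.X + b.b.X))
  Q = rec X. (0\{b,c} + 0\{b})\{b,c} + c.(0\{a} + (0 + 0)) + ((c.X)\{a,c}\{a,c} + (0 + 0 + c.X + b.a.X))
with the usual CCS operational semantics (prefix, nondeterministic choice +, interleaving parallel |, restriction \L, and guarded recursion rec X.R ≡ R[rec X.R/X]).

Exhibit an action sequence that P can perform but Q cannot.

P's transition system — 3 states:
  s0 = rec X. (0\{b,c} + 0\{b})\{b,c} + c.(0\{a} + (0 + 0)) + ((c.X)\{a,c}\{a,c} + (0 + 0 + c.X + b.b.X)) → ··b··> s1, ··c··> s0, ··c··> s2
  s1 = b.(rec X. (0\{b,c} + 0\{b})\{b,c} + c.(0\{a} + (0 + 0)) + ((c.X)\{a,c}\{a,c} + (0 + 0 + c.X + b.b.X))) → ··b··> s0
  s2 = 0\{a} + (0 + 0) → (no moves)
Q's transition system — 3 states:
  t0 = rec X. (0\{b,c} + 0\{b})\{b,c} + c.(0\{a} + (0 + 0)) + ((c.X)\{a,c}\{a,c} + (0 + 0 + c.X + b.a.X)) → ··b··> t1, ··c··> t0, ··c··> t2
  t1 = a.(rec X. (0\{b,c} + 0\{b})\{b,c} + c.(0\{a} + (0 + 0)) + ((c.X)\{a,c}\{a,c} + (0 + 0 + c.X + b.a.X))) → ··a··> t0
  t2 = 0\{a} + (0 + 0) → (no moves)
Trace ⟨bb⟩ through P, begin at {s0}:
  after b @ step 1: {s1}
  after b @ step 2: {s0}
  P completes σ.
Trace ⟨bb⟩ through Q, begin at {t0}:
  after b @ step 1: {t1}
  after b @ step 2: ∅ (Q stuck)

bb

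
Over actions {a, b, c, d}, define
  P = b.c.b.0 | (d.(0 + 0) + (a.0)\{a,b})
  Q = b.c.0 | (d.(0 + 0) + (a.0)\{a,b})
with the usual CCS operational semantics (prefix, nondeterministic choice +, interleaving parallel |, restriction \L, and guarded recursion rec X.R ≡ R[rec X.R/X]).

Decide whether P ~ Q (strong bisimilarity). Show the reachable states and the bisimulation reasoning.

LTS(P): 8 reachable states
  u0 = b.c.b.0 | (d.(0 + 0) + (a.0)\{a,b}) :: =b=> u1, =d=> u2
  u1 = c.b.0 | (d.(0 + 0) + (a.0)\{a,b}) :: =c=> u3, =d=> u4
  u2 = b.c.b.0 | (0 + 0) :: =b=> u4
  u3 = b.0 | (d.(0 + 0) + (a.0)\{a,b}) :: =b=> u5, =d=> u6
  u4 = c.b.0 | (0 + 0) :: =c=> u6
  u5 = 0 | (d.(0 + 0) + (a.0)\{a,b}) :: =d=> u7
  u6 = b.0 | (0 + 0) :: =b=> u7
  u7 = 0 | (0 + 0) :: deadlocked
LTS(Q): 6 reachable states
  v0 = b.c.0 | (d.(0 + 0) + (a.0)\{a,b}) :: =b=> v1, =d=> v2
  v1 = c.0 | (d.(0 + 0) + (a.0)\{a,b}) :: =c=> v3, =d=> v4
  v2 = b.c.0 | (0 + 0) :: =b=> v4
  v3 = 0 | (d.(0 + 0) + (a.0)\{a,b}) :: =d=> v5
  v4 = c.0 | (0 + 0) :: =c=> v5
  v5 = 0 | (0 + 0) :: deadlocked
Partition-refinement fixed point:
  B0 = {u0}
  B1 = {u1}
  B2 = {u4}
  B3 = {u6}
  B4 = {u7, v5}
  B5 = {u3}
  B6 = {u5, v3}
  B7 = {u2}
  B8 = {v0}
  B9 = {v1}
  B10 = {v4}
  B11 = {v2}
u0 ∈ B0, v0 ∈ B8 → different blocks

P ≁ Q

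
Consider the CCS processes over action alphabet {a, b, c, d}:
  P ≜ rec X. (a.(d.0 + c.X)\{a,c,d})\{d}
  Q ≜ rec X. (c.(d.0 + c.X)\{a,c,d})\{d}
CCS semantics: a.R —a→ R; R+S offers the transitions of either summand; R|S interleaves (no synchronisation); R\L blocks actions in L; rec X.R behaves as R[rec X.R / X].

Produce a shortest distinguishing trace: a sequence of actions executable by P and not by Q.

Reachable graph of P (2 states):
  u0 = rec X. (a.(d.0 + c.X)\{a,c,d})\{d} :: --a--▸ u1
  u1 = (d.0 + c.(rec X. (a.(d.0 + c.X)\{a,c,d})\{d}))\{a,c,d}\{d} :: ·
Reachable graph of Q (2 states):
  v0 = rec X. (c.(d.0 + c.X)\{a,c,d})\{d} :: --c--▸ v1
  v1 = (d.0 + c.(rec X. (c.(d.0 + c.X)\{a,c,d})\{d}))\{a,c,d}\{d} :: ·
Executing a from P (initial set {u0}):
  step 1 (a): {u1}
  P completes σ.
Executing a from Q (initial set {v0}):
  step 1 (a): ∅  — Q cannot continue

a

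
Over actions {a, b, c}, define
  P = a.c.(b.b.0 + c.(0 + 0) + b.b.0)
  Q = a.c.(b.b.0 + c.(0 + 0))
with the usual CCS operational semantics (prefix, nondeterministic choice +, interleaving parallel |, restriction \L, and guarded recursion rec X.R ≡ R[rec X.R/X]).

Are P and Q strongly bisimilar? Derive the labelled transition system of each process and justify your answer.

Reachable graph of P (6 states):
  m0 = a.c.(b.b.0 + c.(0 + 0) + b.b.0) :: -a-> m1
  m1 = c.(b.b.0 + c.(0 + 0) + b.b.0) :: -c-> m2
  m2 = b.b.0 + c.(0 + 0) + b.b.0 :: -b-> m3, -c-> m4
  m3 = b.0 :: -b-> m5
  m4 = 0 + 0 :: ∅
  m5 = 0 :: ∅
Reachable graph of Q (6 states):
  n0 = a.c.(b.b.0 + c.(0 + 0)) :: -a-> n1
  n1 = c.(b.b.0 + c.(0 + 0)) :: -c-> n2
  n2 = b.b.0 + c.(0 + 0) :: -b-> n3, -c-> n4
  n3 = b.0 :: -b-> n5
  n4 = 0 + 0 :: ∅
  n5 = 0 :: ∅
Coarsest stable partition (strong bisimilarity classes):
  B0 = {m0, n0}
  B1 = {m1, n1}
  B2 = {m2, n2}
  B3 = {m3, n3}
  B4 = {m4, m5, n4, n5}
m0 ∈ B0, n0 ∈ B0 → same block

bisimilar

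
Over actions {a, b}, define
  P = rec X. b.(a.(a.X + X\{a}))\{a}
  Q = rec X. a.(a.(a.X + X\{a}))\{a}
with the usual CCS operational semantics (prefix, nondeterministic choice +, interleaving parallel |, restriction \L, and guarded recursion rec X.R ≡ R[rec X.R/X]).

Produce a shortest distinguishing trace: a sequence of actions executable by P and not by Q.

b

LTS(P): 2 reachable states
  u0 = rec X. b.(a.(a.X + X\{a}))\{a} | -b-> u1
  u1 = (a.(a.(rec X. b.(a.(a.X + X\{a}))\{a}) + (rec X. b.(a.(a.X + X\{a}))\{a})\{a}))\{a} | deadlocked
LTS(Q): 2 reachable states
  v0 = rec X. a.(a.(a.X + X\{a}))\{a} | -a-> v1
  v1 = (a.(a.(rec X. a.(a.(a.X + X\{a}))\{a}) + (rec X. a.(a.(a.X + X\{a}))\{a})\{a}))\{a} | deadlocked
Trace ⟨b⟩ through P, begin at {u0}:
  step 1 (b): {u1}
  — P admits the full trace.
Trace ⟨b⟩ through Q, begin at {v0}:
  step 1 (b): ∅  — Q cannot continue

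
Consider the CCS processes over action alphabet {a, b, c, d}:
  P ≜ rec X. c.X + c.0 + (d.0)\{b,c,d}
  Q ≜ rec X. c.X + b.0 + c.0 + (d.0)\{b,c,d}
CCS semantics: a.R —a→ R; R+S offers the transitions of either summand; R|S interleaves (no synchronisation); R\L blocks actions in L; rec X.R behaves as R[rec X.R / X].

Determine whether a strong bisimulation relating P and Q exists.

Reachable graph of P (2 states):
  p0 = rec X. c.X + c.0 + (d.0)\{b,c,d} → -c-> p0, -c-> p1
  p1 = 0 → ·
Reachable graph of Q (2 states):
  q0 = rec X. c.X + b.0 + c.0 + (d.0)\{b,c,d} → -b-> q1, -c-> q0, -c-> q1
  q1 = 0 → ·
Bisimilarity quotient blocks:
  B0 = {p0}
  B1 = {p1, q1}
  B2 = {q0}
p0 ∈ B0, q0 ∈ B2 → different blocks

P ≁ Q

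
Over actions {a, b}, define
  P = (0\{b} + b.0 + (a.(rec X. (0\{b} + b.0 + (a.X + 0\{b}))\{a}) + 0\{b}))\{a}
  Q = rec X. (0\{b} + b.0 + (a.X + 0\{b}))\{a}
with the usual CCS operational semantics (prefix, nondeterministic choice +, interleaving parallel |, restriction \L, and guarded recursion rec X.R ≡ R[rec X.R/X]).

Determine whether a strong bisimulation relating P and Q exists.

P's transition system — 2 states:
  s0 = (0\{b} + b.0 + (a.(rec X. (0\{b} + b.0 + (a.X + 0\{b}))\{a}) + 0\{b}))\{a} | =b=> s1
  s1 = 0\{a} | ·
Q's transition system — 2 states:
  t0 = rec X. (0\{b} + b.0 + (a.X + 0\{b}))\{a} | =b=> t1
  t1 = 0\{a} | ·
Coarsest stable partition (strong bisimilarity classes):
  B0 = {s0, t0}
  B1 = {s1, t1}
s0 ∈ B0, t0 ∈ B0 → same block

YES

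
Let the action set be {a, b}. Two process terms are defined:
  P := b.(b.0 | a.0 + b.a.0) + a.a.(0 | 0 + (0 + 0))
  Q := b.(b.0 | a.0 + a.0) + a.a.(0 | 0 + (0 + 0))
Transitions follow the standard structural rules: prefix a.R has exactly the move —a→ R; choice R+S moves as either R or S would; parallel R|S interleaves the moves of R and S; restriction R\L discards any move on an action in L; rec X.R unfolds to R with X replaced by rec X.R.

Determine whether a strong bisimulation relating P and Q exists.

not bisimilar

LTS(P): 9 reachable states
  u0 = b.(b.0 | a.0 + b.a.0) + a.a.(0 | 0 + (0 + 0)) → --a--▸ u1, --b--▸ u2
  u1 = a.(0 | 0 + (0 + 0)) → --a--▸ u3
  u2 = b.0 | a.0 + b.a.0 → --a--▸ u4, --b--▸ u5, --b--▸ u6
  u3 = 0 | 0 + (0 + 0) → ·
  u4 = b.0 | 0 → --b--▸ u7
  u5 = 0 | a.0 → --a--▸ u7
  u6 = a.0 → --a--▸ u8
  u7 = 0 | 0 → ·
  u8 = 0 → ·
LTS(Q): 8 reachable states
  v0 = b.(b.0 | a.0 + a.0) + a.a.(0 | 0 + (0 + 0)) → --a--▸ v1, --b--▸ v2
  v1 = a.(0 | 0 + (0 + 0)) → --a--▸ v3
  v2 = b.0 | a.0 + a.0 → --a--▸ v4, --a--▸ v5, --b--▸ v6
  v3 = 0 | 0 + (0 + 0) → ·
  v4 = 0 → ·
  v5 = b.0 | 0 → --b--▸ v7
  v6 = 0 | a.0 → --a--▸ v7
  v7 = 0 | 0 → ·
Bisimilarity quotient blocks:
  B0 = {u0}
  B1 = {u2}
  B2 = {u1, u5, u6, v1, v6}
  B3 = {u3, u7, u8, v3, v4, v7}
  B4 = {u4, v5}
  B5 = {v0}
  B6 = {v2}
u0 ∈ B0, v0 ∈ B5 → different blocks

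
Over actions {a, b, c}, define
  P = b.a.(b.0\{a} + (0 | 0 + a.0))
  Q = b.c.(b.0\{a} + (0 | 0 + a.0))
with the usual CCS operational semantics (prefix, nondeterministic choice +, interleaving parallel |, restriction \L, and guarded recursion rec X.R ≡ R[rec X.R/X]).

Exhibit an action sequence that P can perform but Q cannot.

Reachable graph of P (5 states):
  m0 = b.a.(b.0\{a} + (0 | 0 + a.0)) ⊢ ··b··> m1
  m1 = a.(b.0\{a} + (0 | 0 + a.0)) ⊢ ··a··> m2
  m2 = b.0\{a} + (0 | 0 + a.0) ⊢ ··a··> m3, ··b··> m4
  m3 = 0 ⊢ stopped
  m4 = 0\{a} ⊢ stopped
Reachable graph of Q (5 states):
  n0 = b.c.(b.0\{a} + (0 | 0 + a.0)) ⊢ ··b··> n1
  n1 = c.(b.0\{a} + (0 | 0 + a.0)) ⊢ ··c··> n2
  n2 = b.0\{a} + (0 | 0 + a.0) ⊢ ··a··> n3, ··b··> n4
  n3 = 0 ⊢ stopped
  n4 = 0\{a} ⊢ stopped
Trace ⟨ba⟩ through P, begin at {m0}:
  step 1 (b): {m1}
  step 2 (a): {m2}
  P completes σ.
Trace ⟨ba⟩ through Q, begin at {n0}:
  step 1 (b): {n1}
  step 2 (a): ∅  — Q cannot continue

ba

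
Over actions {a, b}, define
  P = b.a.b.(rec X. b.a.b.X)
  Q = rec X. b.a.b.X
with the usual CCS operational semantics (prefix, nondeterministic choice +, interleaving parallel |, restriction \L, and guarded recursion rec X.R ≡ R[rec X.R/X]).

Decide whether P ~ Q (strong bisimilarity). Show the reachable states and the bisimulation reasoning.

YES

P's transition system — 4 states:
  u0 = b.a.b.(rec X. b.a.b.X) :: ··b··> u1
  u1 = a.b.(rec X. b.a.b.X) :: ··a··> u2
  u2 = b.(rec X. b.a.b.X) :: ··b··> u3
  u3 = rec X. b.a.b.X :: ··b··> u1
Q's transition system — 3 states:
  v0 = rec X. b.a.b.X :: ··b··> v1
  v1 = a.b.(rec X. b.a.b.X) :: ··a··> v2
  v2 = b.(rec X. b.a.b.X) :: ··b··> v0
Partition-refinement fixed point:
  B0 = {u0, u3, v0}
  B1 = {u1, v1}
  B2 = {u2, v2}
u0 ∈ B0, v0 ∈ B0 → same block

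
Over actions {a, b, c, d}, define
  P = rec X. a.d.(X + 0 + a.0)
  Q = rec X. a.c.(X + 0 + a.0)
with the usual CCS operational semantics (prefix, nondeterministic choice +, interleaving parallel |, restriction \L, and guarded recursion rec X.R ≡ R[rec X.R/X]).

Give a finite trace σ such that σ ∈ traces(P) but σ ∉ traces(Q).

ad

Reachable graph of P (4 states):
  m0 = rec X. a.d.(X + 0 + a.0) ⊢ =a=> m1
  m1 = d.((rec X. a.d.(X + 0 + a.0)) + 0 + a.0) ⊢ =d=> m2
  m2 = (rec X. a.d.(X + 0 + a.0)) + 0 + a.0 ⊢ =a=> m1, =a=> m3
  m3 = 0 ⊢ ·
Reachable graph of Q (4 states):
  n0 = rec X. a.c.(X + 0 + a.0) ⊢ =a=> n1
  n1 = c.((rec X. a.c.(X + 0 + a.0)) + 0 + a.0) ⊢ =c=> n2
  n2 = (rec X. a.c.(X + 0 + a.0)) + 0 + a.0 ⊢ =a=> n1, =a=> n3
  n3 = 0 ⊢ ·
Executing ad from P (initial set {m0}):
  step 1 (a): {m1}
  step 2 (d): {m2}
  ✓ P
Executing ad from Q (initial set {n0}):
  step 1 (a): {n1}
  step 2 (d): ∅ (Q stuck)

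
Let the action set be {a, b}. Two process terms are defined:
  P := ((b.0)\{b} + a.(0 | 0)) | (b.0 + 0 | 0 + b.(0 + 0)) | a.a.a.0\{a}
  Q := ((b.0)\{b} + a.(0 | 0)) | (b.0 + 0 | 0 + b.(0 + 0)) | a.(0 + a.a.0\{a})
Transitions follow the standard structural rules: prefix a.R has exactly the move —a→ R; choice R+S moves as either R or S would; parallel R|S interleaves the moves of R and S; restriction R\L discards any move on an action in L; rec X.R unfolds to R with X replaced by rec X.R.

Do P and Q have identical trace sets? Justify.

P's transition system — 24 states:
  s0 = ((b.0)\{b} + a.(0 | 0)) | (b.0 + 0 | 0 + b.(0 + 0)) | a.a.a.0\{a} ⊢ —a→ s1, —a→ s2, —b→ s3, —b→ s4
  s1 = ((b.0)\{b} + a.(0 | 0)) | (b.0 + 0 | 0 + b.(0 + 0)) | a.a.0\{a} ⊢ —a→ s5, —a→ s6, —b→ s7, —b→ s8
  s2 = 0 | 0 | (b.0 + 0 | 0 + b.(0 + 0)) | a.a.a.0\{a} ⊢ —a→ s6, —b→ s10, —b→ s9
  s3 = ((b.0)\{b} + a.(0 | 0)) | (0 + 0) | a.a.a.0\{a} ⊢ —a→ s7, —a→ s9
  s4 = ((b.0)\{b} + a.(0 | 0)) | 0 | a.a.a.0\{a} ⊢ —a→ s10, —a→ s8
  s5 = ((b.0)\{b} + a.(0 | 0)) | (b.0 + 0 | 0 + b.(0 + 0)) | a.0\{a} ⊢ —a→ s11, —a→ s12, —b→ s13, —b→ s14
  s6 = 0 | 0 | (b.0 + 0 | 0 + b.(0 + 0)) | a.a.0\{a} ⊢ —a→ s12, —b→ s15, —b→ s16
  s7 = ((b.0)\{b} + a.(0 | 0)) | (0 + 0) | a.a.0\{a} ⊢ —a→ s13, —a→ s15
  s8 = ((b.0)\{b} + a.(0 | 0)) | 0 | a.a.0\{a} ⊢ —a→ s14, —a→ s16
  s9 = 0 | 0 | (0 + 0) | a.a.a.0\{a} ⊢ —a→ s15
  s10 = 0 | 0 | 0 | a.a.a.0\{a} ⊢ —a→ s16
  s11 = ((b.0)\{b} + a.(0 | 0)) | (b.0 + 0 | 0 + b.(0 + 0)) | 0\{a} ⊢ —a→ s17, —b→ s18, —b→ s19
  s12 = 0 | 0 | (b.0 + 0 | 0 + b.(0 + 0)) | a.0\{a} ⊢ —a→ s17, —b→ s20, —b→ s21
  s13 = ((b.0)\{b} + a.(0 | 0)) | (0 + 0) | a.0\{a} ⊢ —a→ s18, —a→ s20
  s14 = ((b.0)\{b} + a.(0 | 0)) | 0 | a.0\{a} ⊢ —a→ s19, —a→ s21
  s15 = 0 | 0 | (0 + 0) | a.a.0\{a} ⊢ —a→ s20
  s16 = 0 | 0 | 0 | a.a.0\{a} ⊢ —a→ s21
  s17 = 0 | 0 | (b.0 + 0 | 0 + b.(0 + 0)) | 0\{a} ⊢ —b→ s22, —b→ s23
  s18 = ((b.0)\{b} + a.(0 | 0)) | (0 + 0) | 0\{a} ⊢ —a→ s22
  s19 = ((b.0)\{b} + a.(0 | 0)) | 0 | 0\{a} ⊢ —a→ s23
  s20 = 0 | 0 | (0 + 0) | a.0\{a} ⊢ —a→ s22
  s21 = 0 | 0 | 0 | a.0\{a} ⊢ —a→ s23
  s22 = 0 | 0 | (0 + 0) | 0\{a} ⊢ deadlocked
  s23 = 0 | 0 | 0 | 0\{a} ⊢ deadlocked
Q's transition system — 24 states:
  t0 = ((b.0)\{b} + a.(0 | 0)) | (b.0 + 0 | 0 + b.(0 + 0)) | a.(0 + a.a.0\{a}) ⊢ —a→ t1, —a→ t2, —b→ t3, —b→ t4
  t1 = ((b.0)\{b} + a.(0 | 0)) | (b.0 + 0 | 0 + b.(0 + 0)) | (0 + a.a.0\{a}) ⊢ —a→ t5, —a→ t6, —b→ t7, —b→ t8
  t2 = 0 | 0 | (b.0 + 0 | 0 + b.(0 + 0)) | a.(0 + a.a.0\{a}) ⊢ —a→ t6, —b→ t10, —b→ t9
  t3 = ((b.0)\{b} + a.(0 | 0)) | (0 + 0) | a.(0 + a.a.0\{a}) ⊢ —a→ t7, —a→ t9
  t4 = ((b.0)\{b} + a.(0 | 0)) | 0 | a.(0 + a.a.0\{a}) ⊢ —a→ t10, —a→ t8
  t5 = ((b.0)\{b} + a.(0 | 0)) | (b.0 + 0 | 0 + b.(0 + 0)) | a.0\{a} ⊢ —a→ t11, —a→ t12, —b→ t13, —b→ t14
  t6 = 0 | 0 | (b.0 + 0 | 0 + b.(0 + 0)) | (0 + a.a.0\{a}) ⊢ —a→ t12, —b→ t15, —b→ t16
  t7 = ((b.0)\{b} + a.(0 | 0)) | (0 + 0) | (0 + a.a.0\{a}) ⊢ —a→ t13, —a→ t15
  t8 = ((b.0)\{b} + a.(0 | 0)) | 0 | (0 + a.a.0\{a}) ⊢ —a→ t14, —a→ t16
  t9 = 0 | 0 | (0 + 0) | a.(0 + a.a.0\{a}) ⊢ —a→ t15
  t10 = 0 | 0 | 0 | a.(0 + a.a.0\{a}) ⊢ —a→ t16
  t11 = ((b.0)\{b} + a.(0 | 0)) | (b.0 + 0 | 0 + b.(0 + 0)) | 0\{a} ⊢ —a→ t17, —b→ t18, —b→ t19
  t12 = 0 | 0 | (b.0 + 0 | 0 + b.(0 + 0)) | a.0\{a} ⊢ —a→ t17, —b→ t20, —b→ t21
  t13 = ((b.0)\{b} + a.(0 | 0)) | (0 + 0) | a.0\{a} ⊢ —a→ t18, —a→ t20
  t14 = ((b.0)\{b} + a.(0 | 0)) | 0 | a.0\{a} ⊢ —a→ t19, —a→ t21
  t15 = 0 | 0 | (0 + 0) | (0 + a.a.0\{a}) ⊢ —a→ t20
  t16 = 0 | 0 | 0 | (0 + a.a.0\{a}) ⊢ —a→ t21
  t17 = 0 | 0 | (b.0 + 0 | 0 + b.(0 + 0)) | 0\{a} ⊢ —b→ t22, —b→ t23
  t18 = ((b.0)\{b} + a.(0 | 0)) | (0 + 0) | 0\{a} ⊢ —a→ t22
  t19 = ((b.0)\{b} + a.(0 | 0)) | 0 | 0\{a} ⊢ —a→ t23
  t20 = 0 | 0 | (0 + 0) | a.0\{a} ⊢ —a→ t22
  t21 = 0 | 0 | 0 | a.0\{a} ⊢ —a→ t23
  t22 = 0 | 0 | (0 + 0) | 0\{a} ⊢ deadlocked
  t23 = 0 | 0 | 0 | 0\{a} ⊢ deadlocked
Coarsest stable partition (strong bisimilarity classes):
  B0 = {s0, t0}
  B1 = {s1, s2, t1, t2}
  B2 = {s10, s7, s8, s9, t10, t7, t8, t9}
  B3 = {s13, s14, s15, s16, t13, t14, t15, t16}
  B4 = {s18, s19, s20, s21, t18, t19, t20, t21}
  B5 = {s22, s23, t22, t23}
  B6 = {s5, s6, t5, t6}
  B7 = {s11, s12, t11, t12}
  B8 = {s17, t17}
  B9 = {s3, s4, t3, t4}
s0 ∈ B0, t0 ∈ B0 → same block
Bisimilar ⇒ trace-equivalent.

trace-equivalent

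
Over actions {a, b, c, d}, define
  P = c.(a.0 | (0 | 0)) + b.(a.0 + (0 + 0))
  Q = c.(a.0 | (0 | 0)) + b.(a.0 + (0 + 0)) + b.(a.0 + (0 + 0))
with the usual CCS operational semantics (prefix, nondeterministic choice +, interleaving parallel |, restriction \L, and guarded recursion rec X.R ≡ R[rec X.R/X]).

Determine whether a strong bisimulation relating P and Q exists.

P's transition system — 5 states:
  s0 = c.(a.0 | (0 | 0)) + b.(a.0 + (0 + 0)) → ··b··> s1, ··c··> s2
  s1 = a.0 + (0 + 0) → ··a··> s3
  s2 = a.0 | (0 | 0) → ··a··> s4
  s3 = 0 → ∅
  s4 = 0 | (0 | 0) → ∅
Q's transition system — 5 states:
  t0 = c.(a.0 | (0 | 0)) + b.(a.0 + (0 + 0)) + b.(a.0 + (0 + 0)) → ··b··> t1, ··c··> t2
  t1 = a.0 + (0 + 0) → ··a··> t3
  t2 = a.0 | (0 | 0) → ··a··> t4
  t3 = 0 → ∅
  t4 = 0 | (0 | 0) → ∅
Coarsest stable partition (strong bisimilarity classes):
  B0 = {s0, t0}
  B1 = {s1, s2, t1, t2}
  B2 = {s3, s4, t3, t4}
s0 ∈ B0, t0 ∈ B0 → same block

P ~ Q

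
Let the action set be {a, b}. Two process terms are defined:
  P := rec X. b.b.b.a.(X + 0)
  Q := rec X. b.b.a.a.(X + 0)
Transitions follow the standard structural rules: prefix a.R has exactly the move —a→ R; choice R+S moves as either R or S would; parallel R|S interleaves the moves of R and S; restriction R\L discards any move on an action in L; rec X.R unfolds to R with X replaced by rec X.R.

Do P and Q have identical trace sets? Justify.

NO — witness ⟨bbb⟩

LTS(P): 5 reachable states
  p0 = rec X. b.b.b.a.(X + 0) :: —b→ p1
  p1 = b.b.a.((rec X. b.b.b.a.(X + 0)) + 0) :: —b→ p2
  p2 = b.a.((rec X. b.b.b.a.(X + 0)) + 0) :: —b→ p3
  p3 = a.((rec X. b.b.b.a.(X + 0)) + 0) :: —a→ p4
  p4 = (rec X. b.b.b.a.(X + 0)) + 0 :: —b→ p1
LTS(Q): 5 reachable states
  q0 = rec X. b.b.a.a.(X + 0) :: —b→ q1
  q1 = b.a.a.((rec X. b.b.a.a.(X + 0)) + 0) :: —b→ q2
  q2 = a.a.((rec X. b.b.a.a.(X + 0)) + 0) :: —a→ q3
  q3 = a.((rec X. b.b.a.a.(X + 0)) + 0) :: —a→ q4
  q4 = (rec X. b.b.a.a.(X + 0)) + 0 :: —b→ q1
Executing bbb from P (initial set {p0}):
  step 1 (b): {p1}
  step 2 (b): {p2}
  step 3 (b): {p3}
  — P admits the full trace.
Executing bbb from Q (initial set {q0}):
  step 1 (b): {q1}
  step 2 (b): {q2}
  step 3 (b): no successor for Q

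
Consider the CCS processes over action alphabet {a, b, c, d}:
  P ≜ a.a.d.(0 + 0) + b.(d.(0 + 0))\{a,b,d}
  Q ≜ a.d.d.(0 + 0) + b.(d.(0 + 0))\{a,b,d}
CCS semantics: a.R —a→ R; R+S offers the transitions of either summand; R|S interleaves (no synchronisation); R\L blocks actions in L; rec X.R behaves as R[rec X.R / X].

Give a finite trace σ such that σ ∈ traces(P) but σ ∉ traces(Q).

aa

LTS(P): 5 reachable states
  u0 = a.a.d.(0 + 0) + b.(d.(0 + 0))\{a,b,d} → ··a··> u1, ··b··> u2
  u1 = a.d.(0 + 0) → ··a··> u3
  u2 = (d.(0 + 0))\{a,b,d} → (no moves)
  u3 = d.(0 + 0) → ··d··> u4
  u4 = 0 + 0 → (no moves)
LTS(Q): 5 reachable states
  v0 = a.d.d.(0 + 0) + b.(d.(0 + 0))\{a,b,d} → ··a··> v1, ··b··> v2
  v1 = d.d.(0 + 0) → ··d··> v3
  v2 = (d.(0 + 0))\{a,b,d} → (no moves)
  v3 = d.(0 + 0) → ··d··> v4
  v4 = 0 + 0 → (no moves)
Run σ = ⟨aa⟩ on P: start {u0}
  step 1 (a): {u1}
  step 2 (a): {u3}
  P completes σ.
Run σ = ⟨aa⟩ on Q: start {v0}
  step 1 (a): {v1}
  step 2 (a): ∅  — Q cannot continue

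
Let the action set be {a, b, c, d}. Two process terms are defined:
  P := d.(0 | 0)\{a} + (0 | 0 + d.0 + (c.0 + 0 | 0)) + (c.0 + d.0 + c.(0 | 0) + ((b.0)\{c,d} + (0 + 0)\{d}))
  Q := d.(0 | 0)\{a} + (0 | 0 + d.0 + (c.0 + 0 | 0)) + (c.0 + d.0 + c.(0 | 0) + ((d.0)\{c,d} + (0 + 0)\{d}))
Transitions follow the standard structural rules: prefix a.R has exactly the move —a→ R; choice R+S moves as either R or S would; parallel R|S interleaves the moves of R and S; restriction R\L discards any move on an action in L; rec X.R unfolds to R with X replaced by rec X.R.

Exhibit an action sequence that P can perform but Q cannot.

LTS(P): 5 reachable states
  p0 = d.(0 | 0)\{a} + (0 | 0 + d.0 + (c.0 + 0 | 0)) + (c.0 + d.0 + c.(0 | 0) + ((b.0)\{c,d} + (0 + 0)\{d})) → ··b··> p1, ··c··> p2, ··c··> p3, ··d··> p2, ··d··> p4
  p1 = 0\{c,d} → deadlocked
  p2 = 0 → deadlocked
  p3 = 0 | 0 → deadlocked
  p4 = (0 | 0)\{a} → deadlocked
LTS(Q): 4 reachable states
  q0 = d.(0 | 0)\{a} + (0 | 0 + d.0 + (c.0 + 0 | 0)) + (c.0 + d.0 + c.(0 | 0) + ((d.0)\{c,d} + (0 + 0)\{d})) → ··c··> q1, ··c··> q2, ··d··> q1, ··d··> q3
  q1 = 0 → deadlocked
  q2 = 0 | 0 → deadlocked
  q3 = (0 | 0)\{a} → deadlocked
Trace ⟨b⟩ through P, begin at {p0}:
  after b @ step 1: {p1}
  ✓ P
Trace ⟨b⟩ through Q, begin at {q0}:
  after b @ step 1: no successor for Q

b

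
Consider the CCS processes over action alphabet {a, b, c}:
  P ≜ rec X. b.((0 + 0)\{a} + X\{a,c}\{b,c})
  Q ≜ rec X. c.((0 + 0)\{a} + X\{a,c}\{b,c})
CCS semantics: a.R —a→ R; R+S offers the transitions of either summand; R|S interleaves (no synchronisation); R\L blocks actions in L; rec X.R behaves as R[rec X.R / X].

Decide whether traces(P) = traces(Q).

Reachable graph of P (2 states):
  u0 = rec X. b.((0 + 0)\{a} + X\{a,c}\{b,c}) | --b--▸ u1
  u1 = (0 + 0)\{a} + (rec X. b.((0 + 0)\{a} + X\{a,c}\{b,c}))\{a,c}\{b,c} | deadlocked
Reachable graph of Q (2 states):
  v0 = rec X. c.((0 + 0)\{a} + X\{a,c}\{b,c}) | --c--▸ v1
  v1 = (0 + 0)\{a} + (rec X. c.((0 + 0)\{a} + X\{a,c}\{b,c}))\{a,c}\{b,c} | deadlocked
Executing b from P (initial set {u0}):
  [1] b ⇒ {u1}
  ✓ P
Executing b from Q (initial set {v0}):
  [1] b ⇒ ∅ (Q stuck)

traces(P) ≠ traces(Q) — witness ⟨b⟩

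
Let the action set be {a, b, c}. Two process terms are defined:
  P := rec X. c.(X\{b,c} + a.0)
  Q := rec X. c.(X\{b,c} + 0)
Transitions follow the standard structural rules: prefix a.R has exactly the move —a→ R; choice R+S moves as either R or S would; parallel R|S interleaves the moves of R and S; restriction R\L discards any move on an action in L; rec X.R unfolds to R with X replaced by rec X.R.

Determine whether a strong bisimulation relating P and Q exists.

LTS(P): 3 reachable states
  p0 = rec X. c.(X\{b,c} + a.0) ⊢ --c--▸ p1
  p1 = (rec X. c.(X\{b,c} + a.0))\{b,c} + a.0 ⊢ --a--▸ p2
  p2 = 0 ⊢ stopped
LTS(Q): 2 reachable states
  q0 = rec X. c.(X\{b,c} + 0) ⊢ --c--▸ q1
  q1 = (rec X. c.(X\{b,c} + 0))\{b,c} + 0 ⊢ stopped
Bisimilarity quotient blocks:
  B0 = {p0}
  B1 = {p1}
  B2 = {p2, q1}
  B3 = {q0}
p0 ∈ B0, q0 ∈ B3 → different blocks

P ≁ Q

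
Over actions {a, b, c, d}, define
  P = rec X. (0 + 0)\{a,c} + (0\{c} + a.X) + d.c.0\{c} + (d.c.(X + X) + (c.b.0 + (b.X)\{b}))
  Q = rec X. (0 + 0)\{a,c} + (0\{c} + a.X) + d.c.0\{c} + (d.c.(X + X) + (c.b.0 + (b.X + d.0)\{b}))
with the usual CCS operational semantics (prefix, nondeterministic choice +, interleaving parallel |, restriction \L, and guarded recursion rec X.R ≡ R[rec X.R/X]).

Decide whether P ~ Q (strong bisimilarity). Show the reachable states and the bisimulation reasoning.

Reachable graph of P (7 states):
  p0 = rec X. (0 + 0)\{a,c} + (0\{c} + a.X) + d.c.0\{c} + (d.c.(X + X) + (c.b.0 + (b.X)\{b})) ⊢ =a=> p0, =c=> p1, =d=> p2, =d=> p3
  p1 = b.0 ⊢ =b=> p4
  p2 = c.((rec X. (0 + 0)\{a,c} + (0\{c} + a.X) + d.c.0\{c} + (d.c.(X + X) + (c.b.0 + (b.X)\{b}))) + (rec X. (0 + 0)\{a,c} + (0\{c} + a.X) + d.c.0\{c} + (d.c.(X + X) + (c.b.0 + (b.X)\{b})))) ⊢ =c=> p5
  p3 = c.0\{c} ⊢ =c=> p6
  p4 = 0 ⊢ deadlocked
  p5 = (rec X. (0 + 0)\{a,c} + (0\{c} + a.X) + d.c.0\{c} + (d.c.(X + X) + (c.b.0 + (b.X)\{b}))) + (rec X. (0 + 0)\{a,c} + (0\{c} + a.X) + d.c.0\{c} + (d.c.(X + X) + (c.b.0 + (b.X)\{b}))) ⊢ =a=> p0, =c=> p1, =d=> p2, =d=> p3
  p6 = 0\{c} ⊢ deadlocked
Reachable graph of Q (8 states):
  q0 = rec X. (0 + 0)\{a,c} + (0\{c} + a.X) + d.c.0\{c} + (d.c.(X + X) + (c.b.0 + (b.X + d.0)\{b})) ⊢ =a=> q0, =c=> q1, =d=> q2, =d=> q3, =d=> q4
  q1 = b.0 ⊢ =b=> q5
  q2 = 0\{b} ⊢ deadlocked
  q3 = c.((rec X. (0 + 0)\{a,c} + (0\{c} + a.X) + d.c.0\{c} + (d.c.(X + X) + (c.b.0 + (b.X + d.0)\{b}))) + (rec X. (0 + 0)\{a,c} + (0\{c} + a.X) + d.c.0\{c} + (d.c.(X + X) + (c.b.0 + (b.X + d.0)\{b})))) ⊢ =c=> q6
  q4 = c.0\{c} ⊢ =c=> q7
  q5 = 0 ⊢ deadlocked
  q6 = (rec X. (0 + 0)\{a,c} + (0\{c} + a.X) + d.c.0\{c} + (d.c.(X + X) + (c.b.0 + (b.X + d.0)\{b}))) + (rec X. (0 + 0)\{a,c} + (0\{c} + a.X) + d.c.0\{c} + (d.c.(X + X) + (c.b.0 + (b.X + d.0)\{b}))) ⊢ =a=> q0, =c=> q1, =d=> q2, =d=> q3, =d=> q4
  q7 = 0\{c} ⊢ deadlocked
Coarsest stable partition (strong bisimilarity classes):
  B0 = {p0, p5}
  B1 = {p3, q4}
  B2 = {p4, p6, q2, q5, q7}
  B3 = {p2}
  B4 = {p1, q1}
  B5 = {q0, q6}
  B6 = {q3}
p0 ∈ B0, q0 ∈ B5 → different blocks

NO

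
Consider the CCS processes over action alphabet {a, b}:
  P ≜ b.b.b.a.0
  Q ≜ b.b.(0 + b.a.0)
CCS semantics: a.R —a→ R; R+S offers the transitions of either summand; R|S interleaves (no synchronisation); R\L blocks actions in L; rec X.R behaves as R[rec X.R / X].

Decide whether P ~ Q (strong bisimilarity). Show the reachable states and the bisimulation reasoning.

YES

P's transition system — 5 states:
  s0 = b.b.b.a.0 → ··b··> s1
  s1 = b.b.a.0 → ··b··> s2
  s2 = b.a.0 → ··b··> s3
  s3 = a.0 → ··a··> s4
  s4 = 0 → deadlocked
Q's transition system — 5 states:
  t0 = b.b.(0 + b.a.0) → ··b··> t1
  t1 = b.(0 + b.a.0) → ··b··> t2
  t2 = 0 + b.a.0 → ··b··> t3
  t3 = a.0 → ··a··> t4
  t4 = 0 → deadlocked
Coarsest stable partition (strong bisimilarity classes):
  B0 = {s0, t0}
  B1 = {s1, t1}
  B2 = {s2, t2}
  B3 = {s3, t3}
  B4 = {s4, t4}
s0 ∈ B0, t0 ∈ B0 → same block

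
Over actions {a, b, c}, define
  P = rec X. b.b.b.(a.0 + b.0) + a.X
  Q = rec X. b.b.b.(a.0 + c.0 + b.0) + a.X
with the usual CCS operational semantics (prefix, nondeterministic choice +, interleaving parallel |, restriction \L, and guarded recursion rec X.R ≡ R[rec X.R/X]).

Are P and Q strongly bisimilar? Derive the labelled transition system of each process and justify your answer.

not bisimilar

LTS(P): 5 reachable states
  p0 = rec X. b.b.b.(a.0 + b.0) + a.X has moves ··a··> p0, ··b··> p1
  p1 = b.b.(a.0 + b.0) has moves ··b··> p2
  p2 = b.(a.0 + b.0) has moves ··b··> p3
  p3 = a.0 + b.0 has moves ··a··> p4, ··b··> p4
  p4 = 0 has moves ·
LTS(Q): 5 reachable states
  q0 = rec X. b.b.b.(a.0 + c.0 + b.0) + a.X has moves ··a··> q0, ··b··> q1
  q1 = b.b.(a.0 + c.0 + b.0) has moves ··b··> q2
  q2 = b.(a.0 + c.0 + b.0) has moves ··b··> q3
  q3 = a.0 + c.0 + b.0 has moves ··a··> q4, ··b··> q4, ··c··> q4
  q4 = 0 has moves ·
Bisimilarity quotient blocks:
  B0 = {p0}
  B1 = {p1}
  B2 = {p2}
  B3 = {p3}
  B4 = {p4, q4}
  B5 = {q0}
  B6 = {q1}
  B7 = {q2}
  B8 = {q3}
p0 ∈ B0, q0 ∈ B5 → different blocks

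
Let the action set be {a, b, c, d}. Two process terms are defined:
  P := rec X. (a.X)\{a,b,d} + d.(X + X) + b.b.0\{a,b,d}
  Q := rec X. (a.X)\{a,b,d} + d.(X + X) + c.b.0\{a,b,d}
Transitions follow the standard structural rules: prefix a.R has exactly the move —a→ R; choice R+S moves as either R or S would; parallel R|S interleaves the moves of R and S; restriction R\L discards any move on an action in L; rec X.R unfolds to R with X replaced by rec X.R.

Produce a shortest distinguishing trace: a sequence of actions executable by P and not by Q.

Reachable graph of P (4 states):
  s0 = rec X. (a.X)\{a,b,d} + d.(X + X) + b.b.0\{a,b,d} has moves --b--▸ s1, --d--▸ s2
  s1 = b.0\{a,b,d} has moves --b--▸ s3
  s2 = (rec X. (a.X)\{a,b,d} + d.(X + X) + b.b.0\{a,b,d}) + (rec X. (a.X)\{a,b,d} + d.(X + X) + b.b.0\{a,b,d}) has moves --b--▸ s1, --d--▸ s2
  s3 = 0\{a,b,d} has moves (no moves)
Reachable graph of Q (4 states):
  t0 = rec X. (a.X)\{a,b,d} + d.(X + X) + c.b.0\{a,b,d} has moves --c--▸ t1, --d--▸ t2
  t1 = b.0\{a,b,d} has moves --b--▸ t3
  t2 = (rec X. (a.X)\{a,b,d} + d.(X + X) + c.b.0\{a,b,d}) + (rec X. (a.X)\{a,b,d} + d.(X + X) + c.b.0\{a,b,d}) has moves --c--▸ t1, --d--▸ t2
  t3 = 0\{a,b,d} has moves (no moves)
Run σ = ⟨b⟩ on P: start {s0}
  step 1 (b): {s1}
  ✓ P
Run σ = ⟨b⟩ on Q: start {t0}
  step 1 (b): ∅  — Q cannot continue

b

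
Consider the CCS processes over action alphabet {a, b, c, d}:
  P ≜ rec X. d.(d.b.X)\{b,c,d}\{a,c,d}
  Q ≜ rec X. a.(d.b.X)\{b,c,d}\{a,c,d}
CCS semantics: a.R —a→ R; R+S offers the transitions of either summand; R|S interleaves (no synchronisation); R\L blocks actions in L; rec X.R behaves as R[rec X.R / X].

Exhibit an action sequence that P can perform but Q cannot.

LTS(P): 2 reachable states
  m0 = rec X. d.(d.b.X)\{b,c,d}\{a,c,d} → -d-> m1
  m1 = (d.b.(rec X. d.(d.b.X)\{b,c,d}\{a,c,d}))\{b,c,d}\{a,c,d} → deadlocked
LTS(Q): 2 reachable states
  n0 = rec X. a.(d.b.X)\{b,c,d}\{a,c,d} → -a-> n1
  n1 = (d.b.(rec X. a.(d.b.X)\{b,c,d}\{a,c,d}))\{b,c,d}\{a,c,d} → deadlocked
Run σ = ⟨d⟩ on P: start {m0}
  after d @ step 1: {m1}
  — P admits the full trace.
Run σ = ⟨d⟩ on Q: start {n0}
  after d @ step 1: ∅  — Q cannot continue

d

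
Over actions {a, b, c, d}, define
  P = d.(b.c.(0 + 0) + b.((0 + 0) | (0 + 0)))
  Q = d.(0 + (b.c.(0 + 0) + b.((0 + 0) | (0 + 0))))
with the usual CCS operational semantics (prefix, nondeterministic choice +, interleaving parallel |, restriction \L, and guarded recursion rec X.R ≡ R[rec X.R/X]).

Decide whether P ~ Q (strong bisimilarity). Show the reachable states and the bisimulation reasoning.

P ~ Q

P's transition system — 5 states:
  s0 = d.(b.c.(0 + 0) + b.((0 + 0) | (0 + 0))) ⊢ -d-> s1
  s1 = b.c.(0 + 0) + b.((0 + 0) | (0 + 0)) ⊢ -b-> s2, -b-> s3
  s2 = (0 + 0) | (0 + 0) ⊢ stopped
  s3 = c.(0 + 0) ⊢ -c-> s4
  s4 = 0 + 0 ⊢ stopped
Q's transition system — 5 states:
  t0 = d.(0 + (b.c.(0 + 0) + b.((0 + 0) | (0 + 0)))) ⊢ -d-> t1
  t1 = 0 + (b.c.(0 + 0) + b.((0 + 0) | (0 + 0))) ⊢ -b-> t2, -b-> t3
  t2 = (0 + 0) | (0 + 0) ⊢ stopped
  t3 = c.(0 + 0) ⊢ -c-> t4
  t4 = 0 + 0 ⊢ stopped
Coarsest stable partition (strong bisimilarity classes):
  B0 = {s0, t0}
  B1 = {s1, t1}
  B2 = {s3, t3}
  B3 = {s2, s4, t2, t4}
s0 ∈ B0, t0 ∈ B0 → same block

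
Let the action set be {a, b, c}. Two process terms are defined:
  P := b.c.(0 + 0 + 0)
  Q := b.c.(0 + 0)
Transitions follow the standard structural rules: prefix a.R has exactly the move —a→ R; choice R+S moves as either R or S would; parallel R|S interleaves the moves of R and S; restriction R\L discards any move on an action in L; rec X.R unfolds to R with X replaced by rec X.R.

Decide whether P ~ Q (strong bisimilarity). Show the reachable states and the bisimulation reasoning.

P ~ Q

P's transition system — 3 states:
  m0 = b.c.(0 + 0 + 0) ⊢ --b--▸ m1
  m1 = c.(0 + 0 + 0) ⊢ --c--▸ m2
  m2 = 0 + 0 + 0 ⊢ (no moves)
Q's transition system — 3 states:
  n0 = b.c.(0 + 0) ⊢ --b--▸ n1
  n1 = c.(0 + 0) ⊢ --c--▸ n2
  n2 = 0 + 0 ⊢ (no moves)
Bisimilarity quotient blocks:
  B0 = {m0, n0}
  B1 = {m1, n1}
  B2 = {m2, n2}
m0 ∈ B0, n0 ∈ B0 → same block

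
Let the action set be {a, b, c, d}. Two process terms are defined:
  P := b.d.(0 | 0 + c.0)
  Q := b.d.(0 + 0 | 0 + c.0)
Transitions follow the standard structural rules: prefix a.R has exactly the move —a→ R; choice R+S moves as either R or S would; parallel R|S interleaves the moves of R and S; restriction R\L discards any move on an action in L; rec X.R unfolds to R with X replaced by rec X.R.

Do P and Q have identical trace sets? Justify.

P's transition system — 4 states:
  p0 = b.d.(0 | 0 + c.0) :: ··b··> p1
  p1 = d.(0 | 0 + c.0) :: ··d··> p2
  p2 = 0 | 0 + c.0 :: ··c··> p3
  p3 = 0 :: deadlocked
Q's transition system — 4 states:
  q0 = b.d.(0 + 0 | 0 + c.0) :: ··b··> q1
  q1 = d.(0 + 0 | 0 + c.0) :: ··d··> q2
  q2 = 0 + 0 | 0 + c.0 :: ··c··> q3
  q3 = 0 :: deadlocked
Coarsest stable partition (strong bisimilarity classes):
  B0 = {p0, q0}
  B1 = {p1, q1}
  B2 = {p2, q2}
  B3 = {p3, q3}
p0 ∈ B0, q0 ∈ B0 → same block
Bisimilar ⇒ trace-equivalent.

traces(P) = traces(Q)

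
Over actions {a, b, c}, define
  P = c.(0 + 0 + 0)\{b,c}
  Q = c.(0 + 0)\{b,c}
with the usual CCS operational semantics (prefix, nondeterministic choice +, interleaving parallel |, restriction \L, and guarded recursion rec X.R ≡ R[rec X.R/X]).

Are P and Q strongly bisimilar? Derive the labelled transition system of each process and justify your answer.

P ~ Q

LTS(P): 2 reachable states
  p0 = c.(0 + 0 + 0)\{b,c} :: -c-> p1
  p1 = (0 + 0 + 0)\{b,c} :: ∅
LTS(Q): 2 reachable states
  q0 = c.(0 + 0)\{b,c} :: -c-> q1
  q1 = (0 + 0)\{b,c} :: ∅
Bisimilarity quotient blocks:
  B0 = {p0, q0}
  B1 = {p1, q1}
p0 ∈ B0, q0 ∈ B0 → same block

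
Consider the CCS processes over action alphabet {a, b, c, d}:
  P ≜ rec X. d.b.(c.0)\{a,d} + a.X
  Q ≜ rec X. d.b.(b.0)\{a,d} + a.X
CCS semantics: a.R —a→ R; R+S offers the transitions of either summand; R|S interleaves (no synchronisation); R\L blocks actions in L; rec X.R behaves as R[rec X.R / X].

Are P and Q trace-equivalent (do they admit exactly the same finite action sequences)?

Reachable graph of P (4 states):
  m0 = rec X. d.b.(c.0)\{a,d} + a.X → =a=> m0, =d=> m1
  m1 = b.(c.0)\{a,d} → =b=> m2
  m2 = (c.0)\{a,d} → =c=> m3
  m3 = 0\{a,d} → deadlocked
Reachable graph of Q (4 states):
  n0 = rec X. d.b.(b.0)\{a,d} + a.X → =a=> n0, =d=> n1
  n1 = b.(b.0)\{a,d} → =b=> n2
  n2 = (b.0)\{a,d} → =b=> n3
  n3 = 0\{a,d} → deadlocked
Trace ⟨dbc⟩ through P, begin at {m0}:
  after d @ step 1: {m1}
  after b @ step 2: {m2}
  after c @ step 3: {m3}
  ✓ P
Trace ⟨dbc⟩ through Q, begin at {n0}:
  after d @ step 1: {n1}
  after b @ step 2: {n2}
  after c @ step 3: ∅ (Q stuck)

trace-distinct — witness ⟨dbc⟩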